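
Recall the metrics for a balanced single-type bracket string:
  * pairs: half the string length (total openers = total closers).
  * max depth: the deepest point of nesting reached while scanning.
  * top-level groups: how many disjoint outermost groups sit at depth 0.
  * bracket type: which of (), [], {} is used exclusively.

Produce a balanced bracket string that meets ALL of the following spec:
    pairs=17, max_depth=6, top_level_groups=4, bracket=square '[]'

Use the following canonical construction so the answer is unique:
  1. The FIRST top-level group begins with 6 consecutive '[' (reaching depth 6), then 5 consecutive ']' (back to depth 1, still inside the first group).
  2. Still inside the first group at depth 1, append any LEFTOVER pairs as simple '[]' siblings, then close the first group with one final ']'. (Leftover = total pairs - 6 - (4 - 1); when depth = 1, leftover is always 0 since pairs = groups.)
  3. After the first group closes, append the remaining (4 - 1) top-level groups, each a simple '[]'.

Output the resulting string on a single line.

Spec: pairs=17 depth=6 groups=4
Leftover pairs = 17 - 6 - (4-1) = 8
First group: deep chain of depth 6 + 8 sibling pairs
Remaining 3 groups: simple '[]' each

Answer: [[[[[[]]]]][][][][][][][][]][][][]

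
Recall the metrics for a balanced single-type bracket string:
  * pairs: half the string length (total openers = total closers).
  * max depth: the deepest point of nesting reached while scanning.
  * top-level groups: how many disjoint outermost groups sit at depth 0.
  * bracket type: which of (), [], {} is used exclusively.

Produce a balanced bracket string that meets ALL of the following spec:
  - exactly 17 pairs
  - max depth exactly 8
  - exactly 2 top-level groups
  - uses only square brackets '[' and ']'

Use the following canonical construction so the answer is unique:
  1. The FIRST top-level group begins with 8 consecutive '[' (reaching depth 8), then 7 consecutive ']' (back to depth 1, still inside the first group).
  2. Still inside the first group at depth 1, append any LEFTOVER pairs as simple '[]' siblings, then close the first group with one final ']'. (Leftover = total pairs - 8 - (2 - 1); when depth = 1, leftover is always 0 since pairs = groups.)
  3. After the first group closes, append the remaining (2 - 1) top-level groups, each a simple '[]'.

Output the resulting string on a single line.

Answer: [[[[[[[[]]]]]]][][][][][][][][]][]

Derivation:
Spec: pairs=17 depth=8 groups=2
Leftover pairs = 17 - 8 - (2-1) = 8
First group: deep chain of depth 8 + 8 sibling pairs
Remaining 1 groups: simple '[]' each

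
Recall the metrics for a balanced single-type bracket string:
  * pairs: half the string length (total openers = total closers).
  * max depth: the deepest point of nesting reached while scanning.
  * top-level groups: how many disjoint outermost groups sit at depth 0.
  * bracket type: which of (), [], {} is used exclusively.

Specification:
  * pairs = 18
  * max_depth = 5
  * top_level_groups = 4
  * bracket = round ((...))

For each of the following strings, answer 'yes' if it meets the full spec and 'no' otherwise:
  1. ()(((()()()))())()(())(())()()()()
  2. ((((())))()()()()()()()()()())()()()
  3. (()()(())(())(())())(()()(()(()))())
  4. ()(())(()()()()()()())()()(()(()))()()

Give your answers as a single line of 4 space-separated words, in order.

Answer: no yes no no

Derivation:
String 1 '()(((()()()))())()(())(())()()()()': depth seq [1 0 1 2 3 4 3 4 3 4 3 2 1 2 1 0 1 0 1 2 1 0 1 2 1 0 1 0 1 0 1 0 1 0]
  -> pairs=17 depth=4 groups=9 -> no
String 2 '((((())))()()()()()()()()()())()()()': depth seq [1 2 3 4 5 4 3 2 1 2 1 2 1 2 1 2 1 2 1 2 1 2 1 2 1 2 1 2 1 0 1 0 1 0 1 0]
  -> pairs=18 depth=5 groups=4 -> yes
String 3 '(()()(())(())(())())(()()(()(()))())': depth seq [1 2 1 2 1 2 3 2 1 2 3 2 1 2 3 2 1 2 1 0 1 2 1 2 1 2 3 2 3 4 3 2 1 2 1 0]
  -> pairs=18 depth=4 groups=2 -> no
String 4 '()(())(()()()()()()())()()(()(()))()()': depth seq [1 0 1 2 1 0 1 2 1 2 1 2 1 2 1 2 1 2 1 2 1 0 1 0 1 0 1 2 1 2 3 2 1 0 1 0 1 0]
  -> pairs=19 depth=3 groups=8 -> no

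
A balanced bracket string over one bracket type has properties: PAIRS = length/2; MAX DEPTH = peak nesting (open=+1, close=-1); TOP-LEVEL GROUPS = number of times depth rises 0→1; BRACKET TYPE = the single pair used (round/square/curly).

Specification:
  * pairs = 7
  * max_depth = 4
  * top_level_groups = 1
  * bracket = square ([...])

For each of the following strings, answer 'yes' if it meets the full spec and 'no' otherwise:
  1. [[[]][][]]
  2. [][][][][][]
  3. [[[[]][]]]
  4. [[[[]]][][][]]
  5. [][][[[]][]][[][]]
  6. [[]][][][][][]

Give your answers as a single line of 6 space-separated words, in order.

Answer: no no no yes no no

Derivation:
String 1 '[[[]][][]]': depth seq [1 2 3 2 1 2 1 2 1 0]
  -> pairs=5 depth=3 groups=1 -> no
String 2 '[][][][][][]': depth seq [1 0 1 0 1 0 1 0 1 0 1 0]
  -> pairs=6 depth=1 groups=6 -> no
String 3 '[[[[]][]]]': depth seq [1 2 3 4 3 2 3 2 1 0]
  -> pairs=5 depth=4 groups=1 -> no
String 4 '[[[[]]][][][]]': depth seq [1 2 3 4 3 2 1 2 1 2 1 2 1 0]
  -> pairs=7 depth=4 groups=1 -> yes
String 5 '[][][[[]][]][[][]]': depth seq [1 0 1 0 1 2 3 2 1 2 1 0 1 2 1 2 1 0]
  -> pairs=9 depth=3 groups=4 -> no
String 6 '[[]][][][][][]': depth seq [1 2 1 0 1 0 1 0 1 0 1 0 1 0]
  -> pairs=7 depth=2 groups=6 -> no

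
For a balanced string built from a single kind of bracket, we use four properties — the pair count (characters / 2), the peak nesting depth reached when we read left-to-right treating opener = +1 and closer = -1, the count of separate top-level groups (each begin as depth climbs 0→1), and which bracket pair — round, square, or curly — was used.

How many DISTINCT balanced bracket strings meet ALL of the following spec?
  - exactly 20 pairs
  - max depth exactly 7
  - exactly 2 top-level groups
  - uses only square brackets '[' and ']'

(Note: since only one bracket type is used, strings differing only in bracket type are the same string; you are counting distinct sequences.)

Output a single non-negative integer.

Answer: 415634098

Derivation:
Spec: pairs=20 depth=7 groups=2
Count(depth <= 7) = 1201823936
Count(depth <= 6) = 786189838
Count(depth == 7) = 1201823936 - 786189838 = 415634098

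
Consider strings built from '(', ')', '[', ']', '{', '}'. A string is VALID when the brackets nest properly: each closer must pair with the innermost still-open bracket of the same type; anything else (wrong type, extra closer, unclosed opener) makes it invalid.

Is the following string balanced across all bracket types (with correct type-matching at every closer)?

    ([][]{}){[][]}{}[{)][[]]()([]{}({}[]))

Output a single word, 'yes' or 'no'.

Answer: no

Derivation:
pos 0: push '('; stack = (
pos 1: push '['; stack = ([
pos 2: ']' matches '['; pop; stack = (
pos 3: push '['; stack = ([
pos 4: ']' matches '['; pop; stack = (
pos 5: push '{'; stack = ({
pos 6: '}' matches '{'; pop; stack = (
pos 7: ')' matches '('; pop; stack = (empty)
pos 8: push '{'; stack = {
pos 9: push '['; stack = {[
pos 10: ']' matches '['; pop; stack = {
pos 11: push '['; stack = {[
pos 12: ']' matches '['; pop; stack = {
pos 13: '}' matches '{'; pop; stack = (empty)
pos 14: push '{'; stack = {
pos 15: '}' matches '{'; pop; stack = (empty)
pos 16: push '['; stack = [
pos 17: push '{'; stack = [{
pos 18: saw closer ')' but top of stack is '{' (expected '}') → INVALID
Verdict: type mismatch at position 18: ')' closes '{' → no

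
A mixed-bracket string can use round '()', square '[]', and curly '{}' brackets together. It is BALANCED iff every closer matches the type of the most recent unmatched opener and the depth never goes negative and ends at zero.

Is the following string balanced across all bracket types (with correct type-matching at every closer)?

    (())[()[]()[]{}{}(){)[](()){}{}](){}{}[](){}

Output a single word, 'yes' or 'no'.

pos 0: push '('; stack = (
pos 1: push '('; stack = ((
pos 2: ')' matches '('; pop; stack = (
pos 3: ')' matches '('; pop; stack = (empty)
pos 4: push '['; stack = [
pos 5: push '('; stack = [(
pos 6: ')' matches '('; pop; stack = [
pos 7: push '['; stack = [[
pos 8: ']' matches '['; pop; stack = [
pos 9: push '('; stack = [(
pos 10: ')' matches '('; pop; stack = [
pos 11: push '['; stack = [[
pos 12: ']' matches '['; pop; stack = [
pos 13: push '{'; stack = [{
pos 14: '}' matches '{'; pop; stack = [
pos 15: push '{'; stack = [{
pos 16: '}' matches '{'; pop; stack = [
pos 17: push '('; stack = [(
pos 18: ')' matches '('; pop; stack = [
pos 19: push '{'; stack = [{
pos 20: saw closer ')' but top of stack is '{' (expected '}') → INVALID
Verdict: type mismatch at position 20: ')' closes '{' → no

Answer: no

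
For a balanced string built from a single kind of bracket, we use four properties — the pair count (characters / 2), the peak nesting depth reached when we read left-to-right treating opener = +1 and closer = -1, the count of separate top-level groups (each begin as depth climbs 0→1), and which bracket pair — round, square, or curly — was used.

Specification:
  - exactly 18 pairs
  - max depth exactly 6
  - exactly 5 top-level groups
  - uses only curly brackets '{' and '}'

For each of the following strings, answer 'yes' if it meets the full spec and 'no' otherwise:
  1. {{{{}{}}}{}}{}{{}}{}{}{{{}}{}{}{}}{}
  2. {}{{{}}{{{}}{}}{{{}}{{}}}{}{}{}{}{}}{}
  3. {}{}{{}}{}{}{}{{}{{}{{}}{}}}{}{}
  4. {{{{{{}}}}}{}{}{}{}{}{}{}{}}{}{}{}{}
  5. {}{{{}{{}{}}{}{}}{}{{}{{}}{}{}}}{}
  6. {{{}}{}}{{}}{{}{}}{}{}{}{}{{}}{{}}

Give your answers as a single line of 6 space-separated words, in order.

Answer: no no no yes no no

Derivation:
String 1 '{{{{}{}}}{}}{}{{}}{}{}{{{}}{}{}{}}{}': depth seq [1 2 3 4 3 4 3 2 1 2 1 0 1 0 1 2 1 0 1 0 1 0 1 2 3 2 1 2 1 2 1 2 1 0 1 0]
  -> pairs=18 depth=4 groups=7 -> no
String 2 '{}{{{}}{{{}}{}}{{{}}{{}}}{}{}{}{}{}}{}': depth seq [1 0 1 2 3 2 1 2 3 4 3 2 3 2 1 2 3 4 3 2 3 4 3 2 1 2 1 2 1 2 1 2 1 2 1 0 1 0]
  -> pairs=19 depth=4 groups=3 -> no
String 3 '{}{}{{}}{}{}{}{{}{{}{{}}{}}}{}{}': depth seq [1 0 1 0 1 2 1 0 1 0 1 0 1 0 1 2 1 2 3 2 3 4 3 2 3 2 1 0 1 0 1 0]
  -> pairs=16 depth=4 groups=9 -> no
String 4 '{{{{{{}}}}}{}{}{}{}{}{}{}{}}{}{}{}{}': depth seq [1 2 3 4 5 6 5 4 3 2 1 2 1 2 1 2 1 2 1 2 1 2 1 2 1 2 1 0 1 0 1 0 1 0 1 0]
  -> pairs=18 depth=6 groups=5 -> yes
String 5 '{}{{{}{{}{}}{}{}}{}{{}{{}}{}{}}}{}': depth seq [1 0 1 2 3 2 3 4 3 4 3 2 3 2 3 2 1 2 1 2 3 2 3 4 3 2 3 2 3 2 1 0 1 0]
  -> pairs=17 depth=4 groups=3 -> no
String 6 '{{{}}{}}{{}}{{}{}}{}{}{}{}{{}}{{}}': depth seq [1 2 3 2 1 2 1 0 1 2 1 0 1 2 1 2 1 0 1 0 1 0 1 0 1 0 1 2 1 0 1 2 1 0]
  -> pairs=17 depth=3 groups=9 -> no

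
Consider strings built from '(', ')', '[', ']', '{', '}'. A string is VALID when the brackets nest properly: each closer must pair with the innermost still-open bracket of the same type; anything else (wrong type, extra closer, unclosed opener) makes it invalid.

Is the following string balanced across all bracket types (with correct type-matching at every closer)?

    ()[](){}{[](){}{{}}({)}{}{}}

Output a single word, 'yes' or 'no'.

pos 0: push '('; stack = (
pos 1: ')' matches '('; pop; stack = (empty)
pos 2: push '['; stack = [
pos 3: ']' matches '['; pop; stack = (empty)
pos 4: push '('; stack = (
pos 5: ')' matches '('; pop; stack = (empty)
pos 6: push '{'; stack = {
pos 7: '}' matches '{'; pop; stack = (empty)
pos 8: push '{'; stack = {
pos 9: push '['; stack = {[
pos 10: ']' matches '['; pop; stack = {
pos 11: push '('; stack = {(
pos 12: ')' matches '('; pop; stack = {
pos 13: push '{'; stack = {{
pos 14: '}' matches '{'; pop; stack = {
pos 15: push '{'; stack = {{
pos 16: push '{'; stack = {{{
pos 17: '}' matches '{'; pop; stack = {{
pos 18: '}' matches '{'; pop; stack = {
pos 19: push '('; stack = {(
pos 20: push '{'; stack = {({
pos 21: saw closer ')' but top of stack is '{' (expected '}') → INVALID
Verdict: type mismatch at position 21: ')' closes '{' → no

Answer: no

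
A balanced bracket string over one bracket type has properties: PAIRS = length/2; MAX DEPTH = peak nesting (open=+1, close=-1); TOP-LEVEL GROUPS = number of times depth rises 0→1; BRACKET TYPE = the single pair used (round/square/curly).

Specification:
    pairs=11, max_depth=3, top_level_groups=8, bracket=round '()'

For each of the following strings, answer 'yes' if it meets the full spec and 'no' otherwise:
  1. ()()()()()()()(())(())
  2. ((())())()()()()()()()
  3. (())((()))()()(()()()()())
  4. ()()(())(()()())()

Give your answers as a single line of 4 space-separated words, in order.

String 1 '()()()()()()()(())(())': depth seq [1 0 1 0 1 0 1 0 1 0 1 0 1 0 1 2 1 0 1 2 1 0]
  -> pairs=11 depth=2 groups=9 -> no
String 2 '((())())()()()()()()()': depth seq [1 2 3 2 1 2 1 0 1 0 1 0 1 0 1 0 1 0 1 0 1 0]
  -> pairs=11 depth=3 groups=8 -> yes
String 3 '(())((()))()()(()()()()())': depth seq [1 2 1 0 1 2 3 2 1 0 1 0 1 0 1 2 1 2 1 2 1 2 1 2 1 0]
  -> pairs=13 depth=3 groups=5 -> no
String 4 '()()(())(()()())()': depth seq [1 0 1 0 1 2 1 0 1 2 1 2 1 2 1 0 1 0]
  -> pairs=9 depth=2 groups=5 -> no

Answer: no yes no no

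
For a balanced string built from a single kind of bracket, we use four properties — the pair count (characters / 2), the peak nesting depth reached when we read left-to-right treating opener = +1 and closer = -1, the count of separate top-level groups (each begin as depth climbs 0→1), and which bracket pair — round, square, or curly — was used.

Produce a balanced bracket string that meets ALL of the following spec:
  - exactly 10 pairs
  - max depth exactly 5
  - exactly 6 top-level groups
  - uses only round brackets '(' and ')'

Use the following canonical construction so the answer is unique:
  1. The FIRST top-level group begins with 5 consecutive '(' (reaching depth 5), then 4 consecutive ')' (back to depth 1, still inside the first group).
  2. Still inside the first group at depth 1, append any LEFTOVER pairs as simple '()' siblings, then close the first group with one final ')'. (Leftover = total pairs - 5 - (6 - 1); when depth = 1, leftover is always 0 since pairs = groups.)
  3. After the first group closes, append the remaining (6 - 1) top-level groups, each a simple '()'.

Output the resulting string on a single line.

Spec: pairs=10 depth=5 groups=6
Leftover pairs = 10 - 5 - (6-1) = 0
First group: deep chain of depth 5 + 0 sibling pairs
Remaining 5 groups: simple '()' each

Answer: ((((()))))()()()()()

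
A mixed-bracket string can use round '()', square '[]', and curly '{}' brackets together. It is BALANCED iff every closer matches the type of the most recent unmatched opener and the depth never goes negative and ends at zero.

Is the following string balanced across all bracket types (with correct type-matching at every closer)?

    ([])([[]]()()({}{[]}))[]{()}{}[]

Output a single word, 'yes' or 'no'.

pos 0: push '('; stack = (
pos 1: push '['; stack = ([
pos 2: ']' matches '['; pop; stack = (
pos 3: ')' matches '('; pop; stack = (empty)
pos 4: push '('; stack = (
pos 5: push '['; stack = ([
pos 6: push '['; stack = ([[
pos 7: ']' matches '['; pop; stack = ([
pos 8: ']' matches '['; pop; stack = (
pos 9: push '('; stack = ((
pos 10: ')' matches '('; pop; stack = (
pos 11: push '('; stack = ((
pos 12: ')' matches '('; pop; stack = (
pos 13: push '('; stack = ((
pos 14: push '{'; stack = (({
pos 15: '}' matches '{'; pop; stack = ((
pos 16: push '{'; stack = (({
pos 17: push '['; stack = (({[
pos 18: ']' matches '['; pop; stack = (({
pos 19: '}' matches '{'; pop; stack = ((
pos 20: ')' matches '('; pop; stack = (
pos 21: ')' matches '('; pop; stack = (empty)
pos 22: push '['; stack = [
pos 23: ']' matches '['; pop; stack = (empty)
pos 24: push '{'; stack = {
pos 25: push '('; stack = {(
pos 26: ')' matches '('; pop; stack = {
pos 27: '}' matches '{'; pop; stack = (empty)
pos 28: push '{'; stack = {
pos 29: '}' matches '{'; pop; stack = (empty)
pos 30: push '['; stack = [
pos 31: ']' matches '['; pop; stack = (empty)
end: stack empty → VALID
Verdict: properly nested → yes

Answer: yes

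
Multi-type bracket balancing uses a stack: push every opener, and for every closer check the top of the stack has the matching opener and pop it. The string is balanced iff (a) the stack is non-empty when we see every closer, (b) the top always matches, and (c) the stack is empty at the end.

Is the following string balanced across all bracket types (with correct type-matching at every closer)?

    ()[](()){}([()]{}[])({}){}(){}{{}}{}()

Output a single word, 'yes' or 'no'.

pos 0: push '('; stack = (
pos 1: ')' matches '('; pop; stack = (empty)
pos 2: push '['; stack = [
pos 3: ']' matches '['; pop; stack = (empty)
pos 4: push '('; stack = (
pos 5: push '('; stack = ((
pos 6: ')' matches '('; pop; stack = (
pos 7: ')' matches '('; pop; stack = (empty)
pos 8: push '{'; stack = {
pos 9: '}' matches '{'; pop; stack = (empty)
pos 10: push '('; stack = (
pos 11: push '['; stack = ([
pos 12: push '('; stack = ([(
pos 13: ')' matches '('; pop; stack = ([
pos 14: ']' matches '['; pop; stack = (
pos 15: push '{'; stack = ({
pos 16: '}' matches '{'; pop; stack = (
pos 17: push '['; stack = ([
pos 18: ']' matches '['; pop; stack = (
pos 19: ')' matches '('; pop; stack = (empty)
pos 20: push '('; stack = (
pos 21: push '{'; stack = ({
pos 22: '}' matches '{'; pop; stack = (
pos 23: ')' matches '('; pop; stack = (empty)
pos 24: push '{'; stack = {
pos 25: '}' matches '{'; pop; stack = (empty)
pos 26: push '('; stack = (
pos 27: ')' matches '('; pop; stack = (empty)
pos 28: push '{'; stack = {
pos 29: '}' matches '{'; pop; stack = (empty)
pos 30: push '{'; stack = {
pos 31: push '{'; stack = {{
pos 32: '}' matches '{'; pop; stack = {
pos 33: '}' matches '{'; pop; stack = (empty)
pos 34: push '{'; stack = {
pos 35: '}' matches '{'; pop; stack = (empty)
pos 36: push '('; stack = (
pos 37: ')' matches '('; pop; stack = (empty)
end: stack empty → VALID
Verdict: properly nested → yes

Answer: yes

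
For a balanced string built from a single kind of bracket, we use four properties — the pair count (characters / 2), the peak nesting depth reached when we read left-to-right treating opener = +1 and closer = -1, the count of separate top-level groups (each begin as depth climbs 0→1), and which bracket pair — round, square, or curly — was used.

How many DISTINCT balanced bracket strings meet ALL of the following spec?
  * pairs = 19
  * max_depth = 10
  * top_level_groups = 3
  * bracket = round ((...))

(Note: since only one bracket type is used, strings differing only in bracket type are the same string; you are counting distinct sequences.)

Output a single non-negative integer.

Answer: 6399888

Derivation:
Spec: pairs=19 depth=10 groups=3
Count(depth <= 10) = 345489606
Count(depth <= 9) = 339089718
Count(depth == 10) = 345489606 - 339089718 = 6399888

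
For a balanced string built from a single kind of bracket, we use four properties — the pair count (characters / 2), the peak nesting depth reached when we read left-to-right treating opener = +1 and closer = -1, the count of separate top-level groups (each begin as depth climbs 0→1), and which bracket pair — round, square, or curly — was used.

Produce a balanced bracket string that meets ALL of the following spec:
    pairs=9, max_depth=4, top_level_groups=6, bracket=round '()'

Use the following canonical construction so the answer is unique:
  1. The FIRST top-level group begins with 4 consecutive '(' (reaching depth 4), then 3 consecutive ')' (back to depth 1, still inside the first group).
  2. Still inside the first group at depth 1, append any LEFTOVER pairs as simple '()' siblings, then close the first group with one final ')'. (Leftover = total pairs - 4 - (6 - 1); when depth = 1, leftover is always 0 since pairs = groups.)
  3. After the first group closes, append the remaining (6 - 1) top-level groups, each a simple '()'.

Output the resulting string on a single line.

Spec: pairs=9 depth=4 groups=6
Leftover pairs = 9 - 4 - (6-1) = 0
First group: deep chain of depth 4 + 0 sibling pairs
Remaining 5 groups: simple '()' each

Answer: (((())))()()()()()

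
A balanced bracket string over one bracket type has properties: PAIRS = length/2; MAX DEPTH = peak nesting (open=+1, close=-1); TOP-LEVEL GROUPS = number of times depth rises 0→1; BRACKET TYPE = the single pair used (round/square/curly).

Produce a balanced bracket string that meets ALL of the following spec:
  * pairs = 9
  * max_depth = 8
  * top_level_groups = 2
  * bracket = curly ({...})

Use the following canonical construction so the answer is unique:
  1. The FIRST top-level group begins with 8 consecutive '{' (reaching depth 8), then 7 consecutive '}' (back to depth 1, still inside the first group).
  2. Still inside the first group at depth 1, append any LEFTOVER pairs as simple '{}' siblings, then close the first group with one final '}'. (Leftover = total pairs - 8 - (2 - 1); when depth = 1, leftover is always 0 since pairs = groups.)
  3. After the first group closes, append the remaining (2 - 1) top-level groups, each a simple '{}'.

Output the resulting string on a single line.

Answer: {{{{{{{{}}}}}}}}{}

Derivation:
Spec: pairs=9 depth=8 groups=2
Leftover pairs = 9 - 8 - (2-1) = 0
First group: deep chain of depth 8 + 0 sibling pairs
Remaining 1 groups: simple '{}' each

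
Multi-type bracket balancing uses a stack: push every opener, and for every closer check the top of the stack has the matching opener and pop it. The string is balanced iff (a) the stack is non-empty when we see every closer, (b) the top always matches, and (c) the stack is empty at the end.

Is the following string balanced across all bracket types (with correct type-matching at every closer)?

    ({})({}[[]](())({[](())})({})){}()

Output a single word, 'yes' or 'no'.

pos 0: push '('; stack = (
pos 1: push '{'; stack = ({
pos 2: '}' matches '{'; pop; stack = (
pos 3: ')' matches '('; pop; stack = (empty)
pos 4: push '('; stack = (
pos 5: push '{'; stack = ({
pos 6: '}' matches '{'; pop; stack = (
pos 7: push '['; stack = ([
pos 8: push '['; stack = ([[
pos 9: ']' matches '['; pop; stack = ([
pos 10: ']' matches '['; pop; stack = (
pos 11: push '('; stack = ((
pos 12: push '('; stack = (((
pos 13: ')' matches '('; pop; stack = ((
pos 14: ')' matches '('; pop; stack = (
pos 15: push '('; stack = ((
pos 16: push '{'; stack = (({
pos 17: push '['; stack = (({[
pos 18: ']' matches '['; pop; stack = (({
pos 19: push '('; stack = (({(
pos 20: push '('; stack = (({((
pos 21: ')' matches '('; pop; stack = (({(
pos 22: ')' matches '('; pop; stack = (({
pos 23: '}' matches '{'; pop; stack = ((
pos 24: ')' matches '('; pop; stack = (
pos 25: push '('; stack = ((
pos 26: push '{'; stack = (({
pos 27: '}' matches '{'; pop; stack = ((
pos 28: ')' matches '('; pop; stack = (
pos 29: ')' matches '('; pop; stack = (empty)
pos 30: push '{'; stack = {
pos 31: '}' matches '{'; pop; stack = (empty)
pos 32: push '('; stack = (
pos 33: ')' matches '('; pop; stack = (empty)
end: stack empty → VALID
Verdict: properly nested → yes

Answer: yes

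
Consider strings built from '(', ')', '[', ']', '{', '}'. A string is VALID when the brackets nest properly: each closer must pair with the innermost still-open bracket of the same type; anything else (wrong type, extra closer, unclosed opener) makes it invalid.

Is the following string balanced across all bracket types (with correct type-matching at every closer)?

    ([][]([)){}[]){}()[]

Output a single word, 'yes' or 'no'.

pos 0: push '('; stack = (
pos 1: push '['; stack = ([
pos 2: ']' matches '['; pop; stack = (
pos 3: push '['; stack = ([
pos 4: ']' matches '['; pop; stack = (
pos 5: push '('; stack = ((
pos 6: push '['; stack = (([
pos 7: saw closer ')' but top of stack is '[' (expected ']') → INVALID
Verdict: type mismatch at position 7: ')' closes '[' → no

Answer: no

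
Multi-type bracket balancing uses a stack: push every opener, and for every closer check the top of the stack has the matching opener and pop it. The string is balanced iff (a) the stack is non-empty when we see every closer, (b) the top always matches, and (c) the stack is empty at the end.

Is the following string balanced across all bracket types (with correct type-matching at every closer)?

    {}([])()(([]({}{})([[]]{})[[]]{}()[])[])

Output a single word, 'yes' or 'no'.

Answer: yes

Derivation:
pos 0: push '{'; stack = {
pos 1: '}' matches '{'; pop; stack = (empty)
pos 2: push '('; stack = (
pos 3: push '['; stack = ([
pos 4: ']' matches '['; pop; stack = (
pos 5: ')' matches '('; pop; stack = (empty)
pos 6: push '('; stack = (
pos 7: ')' matches '('; pop; stack = (empty)
pos 8: push '('; stack = (
pos 9: push '('; stack = ((
pos 10: push '['; stack = (([
pos 11: ']' matches '['; pop; stack = ((
pos 12: push '('; stack = (((
pos 13: push '{'; stack = ((({
pos 14: '}' matches '{'; pop; stack = (((
pos 15: push '{'; stack = ((({
pos 16: '}' matches '{'; pop; stack = (((
pos 17: ')' matches '('; pop; stack = ((
pos 18: push '('; stack = (((
pos 19: push '['; stack = ((([
pos 20: push '['; stack = ((([[
pos 21: ']' matches '['; pop; stack = ((([
pos 22: ']' matches '['; pop; stack = (((
pos 23: push '{'; stack = ((({
pos 24: '}' matches '{'; pop; stack = (((
pos 25: ')' matches '('; pop; stack = ((
pos 26: push '['; stack = (([
pos 27: push '['; stack = (([[
pos 28: ']' matches '['; pop; stack = (([
pos 29: ']' matches '['; pop; stack = ((
pos 30: push '{'; stack = (({
pos 31: '}' matches '{'; pop; stack = ((
pos 32: push '('; stack = (((
pos 33: ')' matches '('; pop; stack = ((
pos 34: push '['; stack = (([
pos 35: ']' matches '['; pop; stack = ((
pos 36: ')' matches '('; pop; stack = (
pos 37: push '['; stack = ([
pos 38: ']' matches '['; pop; stack = (
pos 39: ')' matches '('; pop; stack = (empty)
end: stack empty → VALID
Verdict: properly nested → yes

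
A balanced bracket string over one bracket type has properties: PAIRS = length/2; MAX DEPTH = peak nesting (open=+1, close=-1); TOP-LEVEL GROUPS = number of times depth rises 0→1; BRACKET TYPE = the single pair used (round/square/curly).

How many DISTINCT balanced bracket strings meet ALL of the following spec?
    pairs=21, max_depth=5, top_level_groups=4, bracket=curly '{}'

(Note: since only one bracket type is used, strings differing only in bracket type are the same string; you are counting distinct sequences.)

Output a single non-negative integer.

Spec: pairs=21 depth=5 groups=4
Count(depth <= 5) = 1087577492
Count(depth <= 4) = 320747544
Count(depth == 5) = 1087577492 - 320747544 = 766829948

Answer: 766829948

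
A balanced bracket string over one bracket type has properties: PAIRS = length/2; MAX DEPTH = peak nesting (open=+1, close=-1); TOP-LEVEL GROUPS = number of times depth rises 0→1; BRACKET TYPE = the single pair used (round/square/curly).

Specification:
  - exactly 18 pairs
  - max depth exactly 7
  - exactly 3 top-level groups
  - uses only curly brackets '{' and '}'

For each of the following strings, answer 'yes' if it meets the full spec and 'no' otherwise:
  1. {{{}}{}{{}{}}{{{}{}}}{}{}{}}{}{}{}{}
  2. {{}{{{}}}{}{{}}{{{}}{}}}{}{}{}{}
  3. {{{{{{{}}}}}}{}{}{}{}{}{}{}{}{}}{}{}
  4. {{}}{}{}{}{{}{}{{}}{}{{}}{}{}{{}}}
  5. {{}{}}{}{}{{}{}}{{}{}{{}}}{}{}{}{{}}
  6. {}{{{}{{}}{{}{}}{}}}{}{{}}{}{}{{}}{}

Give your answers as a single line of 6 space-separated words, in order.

Answer: no no yes no no no

Derivation:
String 1 '{{{}}{}{{}{}}{{{}{}}}{}{}{}}{}{}{}{}': depth seq [1 2 3 2 1 2 1 2 3 2 3 2 1 2 3 4 3 4 3 2 1 2 1 2 1 2 1 0 1 0 1 0 1 0 1 0]
  -> pairs=18 depth=4 groups=5 -> no
String 2 '{{}{{{}}}{}{{}}{{{}}{}}}{}{}{}{}': depth seq [1 2 1 2 3 4 3 2 1 2 1 2 3 2 1 2 3 4 3 2 3 2 1 0 1 0 1 0 1 0 1 0]
  -> pairs=16 depth=4 groups=5 -> no
String 3 '{{{{{{{}}}}}}{}{}{}{}{}{}{}{}{}}{}{}': depth seq [1 2 3 4 5 6 7 6 5 4 3 2 1 2 1 2 1 2 1 2 1 2 1 2 1 2 1 2 1 2 1 0 1 0 1 0]
  -> pairs=18 depth=7 groups=3 -> yes
String 4 '{{}}{}{}{}{{}{}{{}}{}{{}}{}{}{{}}}': depth seq [1 2 1 0 1 0 1 0 1 0 1 2 1 2 1 2 3 2 1 2 1 2 3 2 1 2 1 2 1 2 3 2 1 0]
  -> pairs=17 depth=3 groups=5 -> no
String 5 '{{}{}}{}{}{{}{}}{{}{}{{}}}{}{}{}{{}}': depth seq [1 2 1 2 1 0 1 0 1 0 1 2 1 2 1 0 1 2 1 2 1 2 3 2 1 0 1 0 1 0 1 0 1 2 1 0]
  -> pairs=18 depth=3 groups=9 -> no
String 6 '{}{{{}{{}}{{}{}}{}}}{}{{}}{}{}{{}}{}': depth seq [1 0 1 2 3 2 3 4 3 2 3 4 3 4 3 2 3 2 1 0 1 0 1 2 1 0 1 0 1 0 1 2 1 0 1 0]
  -> pairs=18 depth=4 groups=8 -> no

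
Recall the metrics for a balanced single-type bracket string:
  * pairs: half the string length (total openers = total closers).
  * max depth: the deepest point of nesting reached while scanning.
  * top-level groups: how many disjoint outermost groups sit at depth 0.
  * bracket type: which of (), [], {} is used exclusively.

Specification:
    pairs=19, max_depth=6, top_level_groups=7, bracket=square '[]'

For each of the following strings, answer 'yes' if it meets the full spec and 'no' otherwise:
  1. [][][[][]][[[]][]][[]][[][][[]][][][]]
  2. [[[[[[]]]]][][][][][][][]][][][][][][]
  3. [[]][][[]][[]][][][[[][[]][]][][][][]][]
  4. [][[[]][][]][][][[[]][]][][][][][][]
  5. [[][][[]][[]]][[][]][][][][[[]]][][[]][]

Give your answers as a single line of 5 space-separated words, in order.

String 1 '[][][[][]][[[]][]][[]][[][][[]][][][]]': depth seq [1 0 1 0 1 2 1 2 1 0 1 2 3 2 1 2 1 0 1 2 1 0 1 2 1 2 1 2 3 2 1 2 1 2 1 2 1 0]
  -> pairs=19 depth=3 groups=6 -> no
String 2 '[[[[[[]]]]][][][][][][][]][][][][][][]': depth seq [1 2 3 4 5 6 5 4 3 2 1 2 1 2 1 2 1 2 1 2 1 2 1 2 1 0 1 0 1 0 1 0 1 0 1 0 1 0]
  -> pairs=19 depth=6 groups=7 -> yes
String 3 '[[]][][[]][[]][][][[[][[]][]][][][][]][]': depth seq [1 2 1 0 1 0 1 2 1 0 1 2 1 0 1 0 1 0 1 2 3 2 3 4 3 2 3 2 1 2 1 2 1 2 1 2 1 0 1 0]
  -> pairs=20 depth=4 groups=8 -> no
String 4 '[][[[]][][]][][][[[]][]][][][][][][]': depth seq [1 0 1 2 3 2 1 2 1 2 1 0 1 0 1 0 1 2 3 2 1 2 1 0 1 0 1 0 1 0 1 0 1 0 1 0]
  -> pairs=18 depth=3 groups=11 -> no
String 5 '[[][][[]][[]]][[][]][][][][[[]]][][[]][]': depth seq [1 2 1 2 1 2 3 2 1 2 3 2 1 0 1 2 1 2 1 0 1 0 1 0 1 0 1 2 3 2 1 0 1 0 1 2 1 0 1 0]
  -> pairs=20 depth=3 groups=9 -> no

Answer: no yes no no no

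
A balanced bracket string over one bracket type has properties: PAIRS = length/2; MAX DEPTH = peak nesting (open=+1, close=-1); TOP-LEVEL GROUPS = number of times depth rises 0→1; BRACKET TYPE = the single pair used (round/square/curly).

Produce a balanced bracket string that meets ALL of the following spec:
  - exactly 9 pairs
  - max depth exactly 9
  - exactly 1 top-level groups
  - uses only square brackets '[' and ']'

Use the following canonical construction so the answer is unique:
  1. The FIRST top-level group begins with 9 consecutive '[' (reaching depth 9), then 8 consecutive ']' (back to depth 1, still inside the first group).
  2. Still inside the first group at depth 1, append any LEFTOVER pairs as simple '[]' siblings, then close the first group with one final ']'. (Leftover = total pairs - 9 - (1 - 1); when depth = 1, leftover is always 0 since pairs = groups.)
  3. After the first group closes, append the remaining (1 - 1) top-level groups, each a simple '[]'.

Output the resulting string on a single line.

Answer: [[[[[[[[[]]]]]]]]]

Derivation:
Spec: pairs=9 depth=9 groups=1
Leftover pairs = 9 - 9 - (1-1) = 0
First group: deep chain of depth 9 + 0 sibling pairs
Remaining 0 groups: simple '[]' each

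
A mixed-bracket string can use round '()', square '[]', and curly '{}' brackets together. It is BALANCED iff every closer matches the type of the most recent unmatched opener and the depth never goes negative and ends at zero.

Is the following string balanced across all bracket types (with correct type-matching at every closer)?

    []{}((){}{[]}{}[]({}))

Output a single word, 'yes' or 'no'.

Answer: yes

Derivation:
pos 0: push '['; stack = [
pos 1: ']' matches '['; pop; stack = (empty)
pos 2: push '{'; stack = {
pos 3: '}' matches '{'; pop; stack = (empty)
pos 4: push '('; stack = (
pos 5: push '('; stack = ((
pos 6: ')' matches '('; pop; stack = (
pos 7: push '{'; stack = ({
pos 8: '}' matches '{'; pop; stack = (
pos 9: push '{'; stack = ({
pos 10: push '['; stack = ({[
pos 11: ']' matches '['; pop; stack = ({
pos 12: '}' matches '{'; pop; stack = (
pos 13: push '{'; stack = ({
pos 14: '}' matches '{'; pop; stack = (
pos 15: push '['; stack = ([
pos 16: ']' matches '['; pop; stack = (
pos 17: push '('; stack = ((
pos 18: push '{'; stack = (({
pos 19: '}' matches '{'; pop; stack = ((
pos 20: ')' matches '('; pop; stack = (
pos 21: ')' matches '('; pop; stack = (empty)
end: stack empty → VALID
Verdict: properly nested → yes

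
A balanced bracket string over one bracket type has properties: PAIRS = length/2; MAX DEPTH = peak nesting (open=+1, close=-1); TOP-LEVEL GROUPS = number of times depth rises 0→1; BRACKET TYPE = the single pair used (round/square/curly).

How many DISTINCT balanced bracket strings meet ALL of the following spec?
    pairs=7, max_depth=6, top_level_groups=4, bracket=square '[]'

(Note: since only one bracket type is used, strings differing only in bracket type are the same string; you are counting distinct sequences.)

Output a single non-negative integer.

Answer: 0

Derivation:
Spec: pairs=7 depth=6 groups=4
Count(depth <= 6) = 48
Count(depth <= 5) = 48
Count(depth == 6) = 48 - 48 = 0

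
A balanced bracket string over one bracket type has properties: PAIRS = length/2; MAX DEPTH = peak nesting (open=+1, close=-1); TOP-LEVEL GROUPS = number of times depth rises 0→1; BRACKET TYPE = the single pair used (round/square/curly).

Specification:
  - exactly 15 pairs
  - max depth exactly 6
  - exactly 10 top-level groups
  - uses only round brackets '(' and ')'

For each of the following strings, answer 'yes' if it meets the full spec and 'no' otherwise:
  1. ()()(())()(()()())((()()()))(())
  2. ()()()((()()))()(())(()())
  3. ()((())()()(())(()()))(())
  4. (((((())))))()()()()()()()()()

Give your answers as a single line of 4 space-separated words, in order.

Answer: no no no yes

Derivation:
String 1 '()()(())()(()()())((()()()))(())': depth seq [1 0 1 0 1 2 1 0 1 0 1 2 1 2 1 2 1 0 1 2 3 2 3 2 3 2 1 0 1 2 1 0]
  -> pairs=16 depth=3 groups=7 -> no
String 2 '()()()((()()))()(())(()())': depth seq [1 0 1 0 1 0 1 2 3 2 3 2 1 0 1 0 1 2 1 0 1 2 1 2 1 0]
  -> pairs=13 depth=3 groups=7 -> no
String 3 '()((())()()(())(()()))(())': depth seq [1 0 1 2 3 2 1 2 1 2 1 2 3 2 1 2 3 2 3 2 1 0 1 2 1 0]
  -> pairs=13 depth=3 groups=3 -> no
String 4 '(((((())))))()()()()()()()()()': depth seq [1 2 3 4 5 6 5 4 3 2 1 0 1 0 1 0 1 0 1 0 1 0 1 0 1 0 1 0 1 0]
  -> pairs=15 depth=6 groups=10 -> yes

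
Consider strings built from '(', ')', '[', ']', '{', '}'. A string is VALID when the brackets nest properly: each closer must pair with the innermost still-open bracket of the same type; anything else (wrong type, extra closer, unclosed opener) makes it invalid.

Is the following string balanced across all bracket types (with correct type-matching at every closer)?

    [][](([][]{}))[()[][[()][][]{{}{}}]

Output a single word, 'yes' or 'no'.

pos 0: push '['; stack = [
pos 1: ']' matches '['; pop; stack = (empty)
pos 2: push '['; stack = [
pos 3: ']' matches '['; pop; stack = (empty)
pos 4: push '('; stack = (
pos 5: push '('; stack = ((
pos 6: push '['; stack = (([
pos 7: ']' matches '['; pop; stack = ((
pos 8: push '['; stack = (([
pos 9: ']' matches '['; pop; stack = ((
pos 10: push '{'; stack = (({
pos 11: '}' matches '{'; pop; stack = ((
pos 12: ')' matches '('; pop; stack = (
pos 13: ')' matches '('; pop; stack = (empty)
pos 14: push '['; stack = [
pos 15: push '('; stack = [(
pos 16: ')' matches '('; pop; stack = [
pos 17: push '['; stack = [[
pos 18: ']' matches '['; pop; stack = [
pos 19: push '['; stack = [[
pos 20: push '['; stack = [[[
pos 21: push '('; stack = [[[(
pos 22: ')' matches '('; pop; stack = [[[
pos 23: ']' matches '['; pop; stack = [[
pos 24: push '['; stack = [[[
pos 25: ']' matches '['; pop; stack = [[
pos 26: push '['; stack = [[[
pos 27: ']' matches '['; pop; stack = [[
pos 28: push '{'; stack = [[{
pos 29: push '{'; stack = [[{{
pos 30: '}' matches '{'; pop; stack = [[{
pos 31: push '{'; stack = [[{{
pos 32: '}' matches '{'; pop; stack = [[{
pos 33: '}' matches '{'; pop; stack = [[
pos 34: ']' matches '['; pop; stack = [
end: stack still non-empty ([) → INVALID
Verdict: unclosed openers at end: [ → no

Answer: no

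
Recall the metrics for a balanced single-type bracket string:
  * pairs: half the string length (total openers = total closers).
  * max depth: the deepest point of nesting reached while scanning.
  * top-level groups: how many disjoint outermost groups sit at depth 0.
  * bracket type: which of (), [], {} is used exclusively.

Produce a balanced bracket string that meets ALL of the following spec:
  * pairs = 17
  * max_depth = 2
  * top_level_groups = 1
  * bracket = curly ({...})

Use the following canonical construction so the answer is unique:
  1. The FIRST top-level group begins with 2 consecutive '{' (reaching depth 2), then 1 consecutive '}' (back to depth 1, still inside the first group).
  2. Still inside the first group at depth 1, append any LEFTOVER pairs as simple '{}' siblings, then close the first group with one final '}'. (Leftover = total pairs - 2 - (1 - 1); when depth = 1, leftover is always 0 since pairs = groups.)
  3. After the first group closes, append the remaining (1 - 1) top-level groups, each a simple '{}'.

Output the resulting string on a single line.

Answer: {{}{}{}{}{}{}{}{}{}{}{}{}{}{}{}{}}

Derivation:
Spec: pairs=17 depth=2 groups=1
Leftover pairs = 17 - 2 - (1-1) = 15
First group: deep chain of depth 2 + 15 sibling pairs
Remaining 0 groups: simple '{}' each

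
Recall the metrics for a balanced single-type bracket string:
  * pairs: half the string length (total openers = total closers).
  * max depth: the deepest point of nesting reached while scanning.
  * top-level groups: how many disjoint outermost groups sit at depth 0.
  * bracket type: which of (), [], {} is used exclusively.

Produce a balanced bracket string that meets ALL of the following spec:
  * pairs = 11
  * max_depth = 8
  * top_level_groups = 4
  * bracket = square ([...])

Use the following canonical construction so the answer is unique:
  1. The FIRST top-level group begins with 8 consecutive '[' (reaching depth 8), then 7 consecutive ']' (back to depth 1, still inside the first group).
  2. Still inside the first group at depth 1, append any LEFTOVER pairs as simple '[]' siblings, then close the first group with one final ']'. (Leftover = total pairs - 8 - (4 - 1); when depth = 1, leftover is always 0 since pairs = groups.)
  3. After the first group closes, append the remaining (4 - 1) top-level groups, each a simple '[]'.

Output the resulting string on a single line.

Answer: [[[[[[[[]]]]]]]][][][]

Derivation:
Spec: pairs=11 depth=8 groups=4
Leftover pairs = 11 - 8 - (4-1) = 0
First group: deep chain of depth 8 + 0 sibling pairs
Remaining 3 groups: simple '[]' each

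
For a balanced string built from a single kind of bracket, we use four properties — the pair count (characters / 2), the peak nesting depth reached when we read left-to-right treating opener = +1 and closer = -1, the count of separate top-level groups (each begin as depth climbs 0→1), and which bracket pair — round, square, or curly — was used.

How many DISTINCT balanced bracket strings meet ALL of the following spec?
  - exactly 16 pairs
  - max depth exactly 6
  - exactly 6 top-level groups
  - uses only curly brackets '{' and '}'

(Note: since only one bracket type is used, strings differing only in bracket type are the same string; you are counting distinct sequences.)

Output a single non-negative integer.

Spec: pairs=16 depth=6 groups=6
Count(depth <= 6) = 1175685
Count(depth <= 5) = 1045020
Count(depth == 6) = 1175685 - 1045020 = 130665

Answer: 130665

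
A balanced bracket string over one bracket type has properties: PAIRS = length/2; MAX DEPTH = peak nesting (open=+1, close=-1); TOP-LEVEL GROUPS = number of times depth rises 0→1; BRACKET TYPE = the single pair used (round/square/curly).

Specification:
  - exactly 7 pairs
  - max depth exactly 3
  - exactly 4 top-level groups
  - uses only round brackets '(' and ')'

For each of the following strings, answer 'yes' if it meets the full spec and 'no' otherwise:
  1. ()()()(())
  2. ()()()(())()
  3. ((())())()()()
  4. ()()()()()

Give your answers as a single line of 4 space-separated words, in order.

Answer: no no yes no

Derivation:
String 1 '()()()(())': depth seq [1 0 1 0 1 0 1 2 1 0]
  -> pairs=5 depth=2 groups=4 -> no
String 2 '()()()(())()': depth seq [1 0 1 0 1 0 1 2 1 0 1 0]
  -> pairs=6 depth=2 groups=5 -> no
String 3 '((())())()()()': depth seq [1 2 3 2 1 2 1 0 1 0 1 0 1 0]
  -> pairs=7 depth=3 groups=4 -> yes
String 4 '()()()()()': depth seq [1 0 1 0 1 0 1 0 1 0]
  -> pairs=5 depth=1 groups=5 -> no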